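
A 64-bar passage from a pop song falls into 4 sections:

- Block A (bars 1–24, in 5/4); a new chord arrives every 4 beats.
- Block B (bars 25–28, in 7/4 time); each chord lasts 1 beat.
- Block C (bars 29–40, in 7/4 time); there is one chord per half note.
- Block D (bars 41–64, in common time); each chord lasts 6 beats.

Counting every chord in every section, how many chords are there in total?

A: 24 bars × 5 beats = 120 beats; 4 beats/chord → 30 chords.
B: 4 bars × 7 beats = 28 beats; 1 beat/chord → 28 chords.
C: 12 bars × 7 beats = 84 beats; 2 beats/chord → 42 chords.
D: 24 bars × 4 beats = 96 beats; 6 beats/chord → 16 chords.
Total: 30 + 28 + 42 + 16 = 116.

116 chords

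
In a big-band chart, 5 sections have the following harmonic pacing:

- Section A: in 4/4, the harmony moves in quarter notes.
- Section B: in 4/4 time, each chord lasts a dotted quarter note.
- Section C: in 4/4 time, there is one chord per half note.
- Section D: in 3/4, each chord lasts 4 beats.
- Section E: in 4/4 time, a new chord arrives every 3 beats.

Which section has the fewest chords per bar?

Section D

A: 4/1 = 4 chords/bar.
B: 4/1.5 = 8/3 chords/bar.
C: 4/2 = 2 chords/bar.
D: 3/4 = 0.75 chords/bar.
E: 4/3 = 4/3 chords/bar.
Slowest is D at 0.75 chords/bar.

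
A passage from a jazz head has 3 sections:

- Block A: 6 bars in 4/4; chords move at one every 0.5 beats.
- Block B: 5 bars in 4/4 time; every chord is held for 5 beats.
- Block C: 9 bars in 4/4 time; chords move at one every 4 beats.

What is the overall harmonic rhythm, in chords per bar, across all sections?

A: 6 × 4 = 24 beats ÷ 0.5 = 48 chords.
B: 5 × 4 = 20 beats ÷ 5 = 4 chords.
C: 9 × 4 = 36 beats ÷ 4 = 9 chords.
Overall: 61 chords over 20 bars → 61/20 = 3.05 chords per bar.

3.05 chords per bar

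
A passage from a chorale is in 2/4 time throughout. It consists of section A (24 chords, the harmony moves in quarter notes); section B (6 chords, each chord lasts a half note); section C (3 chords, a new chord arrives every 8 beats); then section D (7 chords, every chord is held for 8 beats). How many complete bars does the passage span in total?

58 bars

A: 24 × 1 = 24 beats = 12 bars.
B: 6 × 2 = 12 beats = 6 bars.
C: 3 × 8 = 24 beats = 12 bars.
D: 7 × 8 = 56 beats = 28 bars.
Total: 12 + 6 + 12 + 28 = 58 bars.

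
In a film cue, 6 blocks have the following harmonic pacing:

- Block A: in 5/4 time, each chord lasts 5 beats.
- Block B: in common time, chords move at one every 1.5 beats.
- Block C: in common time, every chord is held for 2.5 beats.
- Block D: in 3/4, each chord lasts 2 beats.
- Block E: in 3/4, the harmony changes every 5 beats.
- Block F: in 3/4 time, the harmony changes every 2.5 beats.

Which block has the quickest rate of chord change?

Block B

A: 5/5 = 1 chord/bar.
B: 4/1.5 = 8/3 chords/bar.
C: 4/2.5 = 1.6 chords/bar.
D: 3/2 = 1.5 chords/bar.
E: 3/5 = 0.6 chords/bar.
F: 3/2.5 = 1.2 chords/bar.
Fastest is B at 8/3 chords/bar.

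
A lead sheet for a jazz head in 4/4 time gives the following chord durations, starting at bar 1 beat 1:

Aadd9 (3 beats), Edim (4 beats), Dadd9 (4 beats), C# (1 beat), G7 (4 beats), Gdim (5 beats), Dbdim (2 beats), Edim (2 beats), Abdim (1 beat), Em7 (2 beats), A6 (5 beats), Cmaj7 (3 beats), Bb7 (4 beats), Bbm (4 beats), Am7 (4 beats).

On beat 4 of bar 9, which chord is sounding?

Beat 4 of bar 9 is beat (9−1)×4 + 4 = 36 overall.
Running totals: Aadd9 ends at 3, Edim ends at 7, Dadd9 ends at 11, C# ends at 12, G7 ends at 16, Gdim ends at 21, Dbdim ends at 23, Edim ends at 25, Abdim ends at 26, Em7 ends at 28, A6 ends at 33, Cmaj7 ends at 36.
Beat 36 falls within Cmaj7.

Cmaj7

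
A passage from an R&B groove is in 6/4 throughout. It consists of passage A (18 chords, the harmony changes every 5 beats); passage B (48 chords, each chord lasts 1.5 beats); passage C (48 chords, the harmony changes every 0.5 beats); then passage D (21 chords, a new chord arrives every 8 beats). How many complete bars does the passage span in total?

59 bars

A: 18 × 5 = 90 beats = 15 bars.
B: 48 × 1.5 = 72 beats = 12 bars.
C: 48 × 0.5 = 24 beats = 4 bars.
D: 21 × 8 = 168 beats = 28 bars.
Total: 15 + 12 + 4 + 28 = 59 bars.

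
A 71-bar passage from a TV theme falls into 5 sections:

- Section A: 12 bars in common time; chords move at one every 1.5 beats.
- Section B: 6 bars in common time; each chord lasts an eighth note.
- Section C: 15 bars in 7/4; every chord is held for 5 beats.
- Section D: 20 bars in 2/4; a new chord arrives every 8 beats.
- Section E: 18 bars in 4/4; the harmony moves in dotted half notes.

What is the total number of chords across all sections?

A: 12·4 = 48 beats, 48/1.5 = 32 chords.
B: 6·4 = 24 beats, 24/0.5 = 48 chords.
C: 15·7 = 105 beats, 105/5 = 21 chords.
D: 20·2 = 40 beats, 40/8 = 5 chords.
E: 18·4 = 72 beats, 72/3 = 24 chords.
Total: 32 + 48 + 21 + 5 + 24 = 130.

130 chords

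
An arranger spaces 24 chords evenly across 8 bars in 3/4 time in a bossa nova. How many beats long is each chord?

8 bars × 3 beats/bar = 24 beats total.
24 beats ÷ 24 chords = 1 beats per chord.
(That is a quarter note.)

1 beat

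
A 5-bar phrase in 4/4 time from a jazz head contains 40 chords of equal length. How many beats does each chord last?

5 bars × 4 beats/bar = 20 beats total.
20 beats ÷ 40 chords = 0.5 beats per chord.
(That is an eighth note.)

0.5 beats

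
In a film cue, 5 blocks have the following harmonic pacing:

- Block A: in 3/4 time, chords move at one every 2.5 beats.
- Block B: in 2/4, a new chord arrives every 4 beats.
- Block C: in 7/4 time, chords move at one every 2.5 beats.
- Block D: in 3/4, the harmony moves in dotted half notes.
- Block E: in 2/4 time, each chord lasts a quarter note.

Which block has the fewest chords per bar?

A: 3/2.5 = 1.2 chords/bar.
B: 2/4 = 0.5 chords/bar.
C: 7/2.5 = 2.8 chords/bar.
D: 3/3 = 1 chord/bar.
E: 2/1 = 2 chords/bar.
Slowest is B at 0.5 chords/bar.

Block B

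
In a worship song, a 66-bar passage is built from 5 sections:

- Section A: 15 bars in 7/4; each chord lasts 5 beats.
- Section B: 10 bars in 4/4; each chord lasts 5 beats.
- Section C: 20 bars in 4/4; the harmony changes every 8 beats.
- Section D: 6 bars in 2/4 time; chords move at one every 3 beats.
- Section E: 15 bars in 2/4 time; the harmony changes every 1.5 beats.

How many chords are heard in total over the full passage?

63 chords

A: 15 bars × 7 beats = 105 beats; 5 beats/chord → 21 chords.
B: 10 bars × 4 beats = 40 beats; 5 beats/chord → 8 chords.
C: 20 bars × 4 beats = 80 beats; 8 beats/chord → 10 chords.
D: 6 bars × 2 beats = 12 beats; 3 beats/chord → 4 chords.
E: 15 bars × 2 beats = 30 beats; 1.5 beats/chord → 20 chords.
Total: 21 + 8 + 10 + 4 + 20 = 63.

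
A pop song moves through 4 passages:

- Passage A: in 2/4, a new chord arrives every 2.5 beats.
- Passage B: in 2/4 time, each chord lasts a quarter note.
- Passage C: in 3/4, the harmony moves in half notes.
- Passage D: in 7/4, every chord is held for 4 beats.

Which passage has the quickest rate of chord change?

A: each chord is 2.5 beats in 2/4, so 0.8 per bar.
B: each chord is 1 beat in 2/4, so 2 per bar.
C: each chord is 2 beats in 3/4, so 1.5 per bar.
D: each chord is 4 beats in 7/4, so 1.75 per bar.
Fastest is B at 2 chords/bar.

Passage B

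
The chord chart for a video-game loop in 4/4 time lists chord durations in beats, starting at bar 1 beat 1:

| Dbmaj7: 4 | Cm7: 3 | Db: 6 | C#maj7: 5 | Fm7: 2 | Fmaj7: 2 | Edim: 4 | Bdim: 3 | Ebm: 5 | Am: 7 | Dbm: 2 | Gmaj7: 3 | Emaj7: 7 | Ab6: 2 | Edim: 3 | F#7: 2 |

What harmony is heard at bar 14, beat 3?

Ab6

Beat 3 of bar 14 is beat (14−1)×4 + 3 = 55 overall.
Running totals: Dbmaj7 ends at 4, Cm7 ends at 7, Db ends at 13, C#maj7 ends at 18, Fm7 ends at 20, Fmaj7 ends at 22, Edim ends at 26, Bdim ends at 29, Ebm ends at 34, Am ends at 41, Dbm ends at 43, Gmaj7 ends at 46, Emaj7 ends at 53, Ab6 ends at 55.
Beat 55 falls within Ab6.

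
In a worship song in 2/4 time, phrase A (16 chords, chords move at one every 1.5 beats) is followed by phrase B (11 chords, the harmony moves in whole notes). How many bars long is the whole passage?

A: 16 × 1.5 = 24 beats = 12 bars.
B: 11 × 4 = 44 beats = 22 bars.
Total: 12 + 22 = 34 bars.

34 bars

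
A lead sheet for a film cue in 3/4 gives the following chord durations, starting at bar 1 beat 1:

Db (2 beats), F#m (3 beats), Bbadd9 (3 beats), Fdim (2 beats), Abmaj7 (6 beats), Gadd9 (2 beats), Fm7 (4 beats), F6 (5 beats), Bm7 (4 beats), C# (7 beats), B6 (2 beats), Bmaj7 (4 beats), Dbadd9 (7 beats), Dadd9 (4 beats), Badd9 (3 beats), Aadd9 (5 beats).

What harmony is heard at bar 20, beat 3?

Aadd9

Beat 3 of bar 20 is beat (20−1)×3 + 3 = 60 overall.
Running totals: Db ends at 2, F#m ends at 5, Bbadd9 ends at 8, Fdim ends at 10, Abmaj7 ends at 16, Gadd9 ends at 18, Fm7 ends at 22, F6 ends at 27, Bm7 ends at 31, C# ends at 38, B6 ends at 40, Bmaj7 ends at 44, Dbadd9 ends at 51, Dadd9 ends at 55, Badd9 ends at 58, Aadd9 ends at 63.
Beat 60 falls within Aadd9.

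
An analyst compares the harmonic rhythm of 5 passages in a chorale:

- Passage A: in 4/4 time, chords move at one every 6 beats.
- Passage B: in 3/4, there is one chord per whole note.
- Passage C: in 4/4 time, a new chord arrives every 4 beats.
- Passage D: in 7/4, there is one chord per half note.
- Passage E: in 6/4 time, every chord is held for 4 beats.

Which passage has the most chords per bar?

Passage D

A: 4 beats/bar ÷ 6 beats/chord = 2/3 chords/bar.
B: 3 beats/bar ÷ 4 beats/chord = 0.75 chords/bar.
C: 4 beats/bar ÷ 4 beats/chord = 1 chord/bar.
D: 7 beats/bar ÷ 2 beats/chord = 3.5 chords/bar.
E: 6 beats/bar ÷ 4 beats/chord = 1.5 chords/bar.
Fastest is D at 3.5 chords/bar.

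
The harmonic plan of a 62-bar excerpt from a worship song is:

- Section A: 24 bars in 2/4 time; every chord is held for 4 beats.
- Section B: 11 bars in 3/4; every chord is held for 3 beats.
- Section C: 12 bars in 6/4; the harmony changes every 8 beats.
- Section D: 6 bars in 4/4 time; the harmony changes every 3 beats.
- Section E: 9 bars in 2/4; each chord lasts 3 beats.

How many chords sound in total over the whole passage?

A has 48 beats and chords last 4 each, so 12 chords.
B has 33 beats and chords last 3 each, so 11 chords.
C has 72 beats and chords last 8 each, so 9 chords.
D has 24 beats and chords last 3 each, so 8 chords.
E has 18 beats and chords last 3 each, so 6 chords.
Total: 12 + 11 + 9 + 8 + 6 = 46.

46 chords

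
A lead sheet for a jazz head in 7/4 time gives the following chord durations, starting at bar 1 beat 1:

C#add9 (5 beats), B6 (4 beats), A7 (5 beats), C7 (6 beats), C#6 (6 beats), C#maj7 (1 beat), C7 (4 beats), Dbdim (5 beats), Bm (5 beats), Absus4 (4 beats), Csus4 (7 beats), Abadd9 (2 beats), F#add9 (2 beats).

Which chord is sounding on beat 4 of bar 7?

Beat 4 of bar 7 is beat (7−1)×7 + 4 = 46 overall.
Running totals: C#add9 ends at 5, B6 ends at 9, A7 ends at 14, C7 ends at 20, C#6 ends at 26, C#maj7 ends at 27, C7 ends at 31, Dbdim ends at 36, Bm ends at 41, Absus4 ends at 45, Csus4 ends at 52.
Beat 46 falls within Csus4.

Csus4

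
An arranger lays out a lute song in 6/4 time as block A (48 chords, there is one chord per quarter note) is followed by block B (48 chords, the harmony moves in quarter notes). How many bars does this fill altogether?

16 bars

A: 48 × 1 = 48 beats = 8 bars.
B: 48 × 1 = 48 beats = 8 bars.
Total: 8 + 8 = 16 bars.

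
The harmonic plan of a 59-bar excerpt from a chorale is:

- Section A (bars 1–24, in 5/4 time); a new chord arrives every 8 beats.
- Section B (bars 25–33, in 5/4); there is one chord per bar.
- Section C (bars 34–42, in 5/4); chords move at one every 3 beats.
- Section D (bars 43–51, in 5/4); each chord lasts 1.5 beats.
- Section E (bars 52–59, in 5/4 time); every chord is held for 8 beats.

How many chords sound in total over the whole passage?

A: 24·5 = 120 beats, 120/8 = 15 chords.
B: 9·5 = 45 beats, 45/5 = 9 chords.
C: 9·5 = 45 beats, 45/3 = 15 chords.
D: 9·5 = 45 beats, 45/1.5 = 30 chords.
E: 8·5 = 40 beats, 40/8 = 5 chords.
Total: 15 + 9 + 15 + 30 + 5 = 74.

74 chords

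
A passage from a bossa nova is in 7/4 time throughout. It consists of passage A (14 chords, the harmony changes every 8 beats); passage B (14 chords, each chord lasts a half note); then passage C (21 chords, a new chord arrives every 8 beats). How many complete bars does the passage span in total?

A: 14 × 8 = 112 beats = 16 bars.
B: 14 × 2 = 28 beats = 4 bars.
C: 21 × 8 = 168 beats = 24 bars.
Total: 16 + 4 + 24 = 44 bars.

44 bars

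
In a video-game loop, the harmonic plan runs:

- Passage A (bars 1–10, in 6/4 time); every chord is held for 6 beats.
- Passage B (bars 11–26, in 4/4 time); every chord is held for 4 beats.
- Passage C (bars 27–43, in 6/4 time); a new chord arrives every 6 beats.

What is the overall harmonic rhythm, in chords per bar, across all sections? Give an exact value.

A: 10 bars of 6 beats is 60 beats; at 6 beats each that's 10 chords.
B: 16 bars of 4 beats is 64 beats; at 4 beats each that's 16 chords.
C: 17 bars of 6 beats is 102 beats; at 6 beats each that's 17 chords.
Overall: 43 chords over 43 bars → 43/43 = 1 chords per bar.

1 chords per bar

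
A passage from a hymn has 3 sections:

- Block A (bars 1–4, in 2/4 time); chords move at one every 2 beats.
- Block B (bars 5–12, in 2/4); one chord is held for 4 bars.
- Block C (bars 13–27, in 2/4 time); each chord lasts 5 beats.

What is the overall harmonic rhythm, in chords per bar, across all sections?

A: 4 bars of 2 beats is 8 beats; at 2 beats each that's 4 chords.
B: 8 bars of 2 beats is 16 beats; at 8 beats each that's 2 chords.
C: 15 bars of 2 beats is 30 beats; at 5 beats each that's 6 chords.
Overall: 12 chords over 27 bars → 12/27 = 4/9 chords per bar.

4/9 chords per bar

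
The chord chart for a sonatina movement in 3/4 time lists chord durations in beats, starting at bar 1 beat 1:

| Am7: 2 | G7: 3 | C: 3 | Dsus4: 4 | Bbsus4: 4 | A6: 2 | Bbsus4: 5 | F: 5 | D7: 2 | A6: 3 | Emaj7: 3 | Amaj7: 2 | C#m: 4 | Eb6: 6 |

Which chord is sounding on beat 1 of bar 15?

Beat 1 of bar 15 is beat (15−1)×3 + 1 = 43 overall.
Running totals: Am7 ends at 2, G7 ends at 5, C ends at 8, Dsus4 ends at 12, Bbsus4 ends at 16, A6 ends at 18, Bbsus4 ends at 23, F ends at 28, D7 ends at 30, A6 ends at 33, Emaj7 ends at 36, Amaj7 ends at 38, C#m ends at 42, Eb6 ends at 48.
Beat 43 falls within Eb6.

Eb6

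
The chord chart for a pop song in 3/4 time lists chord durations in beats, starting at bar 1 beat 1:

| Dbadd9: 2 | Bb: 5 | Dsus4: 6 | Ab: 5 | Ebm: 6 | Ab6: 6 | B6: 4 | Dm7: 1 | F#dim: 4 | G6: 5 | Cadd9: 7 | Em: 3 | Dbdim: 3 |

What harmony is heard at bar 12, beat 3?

Beat 3 of bar 12 is beat (12−1)×3 + 3 = 36 overall.
Running totals: Dbadd9 ends at 2, Bb ends at 7, Dsus4 ends at 13, Ab ends at 18, Ebm ends at 24, Ab6 ends at 30, B6 ends at 34, Dm7 ends at 35, F#dim ends at 39.
Beat 36 falls within F#dim.

F#dim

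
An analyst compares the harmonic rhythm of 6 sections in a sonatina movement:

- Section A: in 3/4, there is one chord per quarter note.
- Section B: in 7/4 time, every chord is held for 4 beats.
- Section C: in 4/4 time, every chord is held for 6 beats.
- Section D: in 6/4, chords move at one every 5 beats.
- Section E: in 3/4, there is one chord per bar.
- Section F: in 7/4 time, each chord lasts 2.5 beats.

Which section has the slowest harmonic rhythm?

Section C

A: 3/1 = 3 chords/bar.
B: 7/4 = 1.75 chords/bar.
C: 4/6 = 2/3 chords/bar.
D: 6/5 = 1.2 chords/bar.
E: 3/3 = 1 chord/bar.
F: 7/2.5 = 2.8 chords/bar.
Slowest is C at 2/3 chords/bar.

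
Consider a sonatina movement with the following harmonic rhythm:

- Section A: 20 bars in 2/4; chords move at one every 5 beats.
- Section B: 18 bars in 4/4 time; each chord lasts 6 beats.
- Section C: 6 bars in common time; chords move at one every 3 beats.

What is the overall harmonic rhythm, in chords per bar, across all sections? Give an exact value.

7/11 chords per bar

A: 20 bars of 2 beats is 40 beats; at 5 beats each that's 8 chords.
B: 18 bars of 4 beats is 72 beats; at 6 beats each that's 12 chords.
C: 6 bars of 4 beats is 24 beats; at 3 beats each that's 8 chords.
Overall: 28 chords over 44 bars → 28/44 = 7/11 chords per bar.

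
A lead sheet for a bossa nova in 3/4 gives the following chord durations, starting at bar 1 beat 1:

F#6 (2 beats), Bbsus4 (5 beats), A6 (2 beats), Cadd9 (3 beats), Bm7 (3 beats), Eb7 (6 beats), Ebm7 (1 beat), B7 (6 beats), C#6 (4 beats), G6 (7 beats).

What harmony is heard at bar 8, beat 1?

Ebm7

Beat 1 of bar 8 is beat (8−1)×3 + 1 = 22 overall.
Running totals: F#6 ends at 2, Bbsus4 ends at 7, A6 ends at 9, Cadd9 ends at 12, Bm7 ends at 15, Eb7 ends at 21, Ebm7 ends at 22.
Beat 22 falls within Ebm7.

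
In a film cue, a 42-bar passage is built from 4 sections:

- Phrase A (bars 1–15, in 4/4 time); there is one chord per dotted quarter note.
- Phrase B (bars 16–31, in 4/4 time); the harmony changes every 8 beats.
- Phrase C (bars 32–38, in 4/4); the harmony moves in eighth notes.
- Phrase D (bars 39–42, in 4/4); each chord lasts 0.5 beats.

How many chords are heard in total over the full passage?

136 chords

A has 60 beats and chords last 1.5 each, so 40 chords.
B has 64 beats and chords last 8 each, so 8 chords.
C has 28 beats and chords last 0.5 each, so 56 chords.
D has 16 beats and chords last 0.5 each, so 32 chords.
Total: 40 + 8 + 56 + 32 = 136.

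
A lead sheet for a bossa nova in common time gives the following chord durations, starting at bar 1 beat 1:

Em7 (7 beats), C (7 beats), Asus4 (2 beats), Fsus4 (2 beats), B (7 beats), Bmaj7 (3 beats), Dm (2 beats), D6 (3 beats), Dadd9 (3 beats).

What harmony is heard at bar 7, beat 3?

Bmaj7

Beat 3 of bar 7 is beat (7−1)×4 + 3 = 27 overall.
Running totals: Em7 ends at 7, C ends at 14, Asus4 ends at 16, Fsus4 ends at 18, B ends at 25, Bmaj7 ends at 28.
Beat 27 falls within Bmaj7.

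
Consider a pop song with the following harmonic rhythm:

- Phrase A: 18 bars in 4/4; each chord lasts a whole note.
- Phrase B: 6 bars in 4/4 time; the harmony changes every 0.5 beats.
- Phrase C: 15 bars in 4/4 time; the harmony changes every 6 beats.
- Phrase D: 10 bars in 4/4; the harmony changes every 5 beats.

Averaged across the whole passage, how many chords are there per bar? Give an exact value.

12/7 chords per bar

A: 18 × 4 = 72 beats ÷ 4 = 18 chords.
B: 6 × 4 = 24 beats ÷ 0.5 = 48 chords.
C: 15 × 4 = 60 beats ÷ 6 = 10 chords.
D: 10 × 4 = 40 beats ÷ 5 = 8 chords.
Overall: 84 chords over 49 bars → 84/49 = 12/7 chords per bar.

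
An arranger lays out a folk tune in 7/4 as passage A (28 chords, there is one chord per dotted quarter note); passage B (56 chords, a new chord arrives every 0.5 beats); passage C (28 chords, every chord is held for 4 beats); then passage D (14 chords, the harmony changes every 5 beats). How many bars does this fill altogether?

A: 28 × 1.5 = 42 beats = 6 bars.
B: 56 × 0.5 = 28 beats = 4 bars.
C: 28 × 4 = 112 beats = 16 bars.
D: 14 × 5 = 70 beats = 10 bars.
Total: 6 + 4 + 16 + 10 = 36 bars.

36 bars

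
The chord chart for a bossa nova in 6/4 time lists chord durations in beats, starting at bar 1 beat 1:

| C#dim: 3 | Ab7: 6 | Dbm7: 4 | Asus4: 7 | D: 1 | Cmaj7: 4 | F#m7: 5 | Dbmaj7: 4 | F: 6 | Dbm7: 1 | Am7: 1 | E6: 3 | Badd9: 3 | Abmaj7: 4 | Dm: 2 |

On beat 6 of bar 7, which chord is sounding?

Am7

Beat 6 of bar 7 is beat (7−1)×6 + 6 = 42 overall.
Running totals: C#dim ends at 3, Ab7 ends at 9, Dbm7 ends at 13, Asus4 ends at 20, D ends at 21, Cmaj7 ends at 25, F#m7 ends at 30, Dbmaj7 ends at 34, F ends at 40, Dbm7 ends at 41, Am7 ends at 42.
Beat 42 falls within Am7.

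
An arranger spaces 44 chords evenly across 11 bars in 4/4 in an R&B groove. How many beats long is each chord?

11 bars × 4 beats/bar = 44 beats total.
44 beats ÷ 44 chords = 1 beats per chord.
(That is a quarter note.)

1 beat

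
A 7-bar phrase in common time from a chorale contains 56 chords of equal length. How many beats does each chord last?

7 bars × 4 beats/bar = 28 beats total.
28 beats ÷ 56 chords = 0.5 beats per chord.
(That is an eighth note.)

0.5 beats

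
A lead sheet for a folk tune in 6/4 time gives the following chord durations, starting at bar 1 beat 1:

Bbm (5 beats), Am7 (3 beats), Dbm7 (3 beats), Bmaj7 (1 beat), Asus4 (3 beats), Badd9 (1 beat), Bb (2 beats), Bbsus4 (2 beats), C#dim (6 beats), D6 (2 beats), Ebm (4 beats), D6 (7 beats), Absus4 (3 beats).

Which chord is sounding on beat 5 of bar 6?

D6

Beat 5 of bar 6 is beat (6−1)×6 + 5 = 35 overall.
Running totals: Bbm ends at 5, Am7 ends at 8, Dbm7 ends at 11, Bmaj7 ends at 12, Asus4 ends at 15, Badd9 ends at 16, Bb ends at 18, Bbsus4 ends at 20, C#dim ends at 26, D6 ends at 28, Ebm ends at 32, D6 ends at 39.
Beat 35 falls within D6.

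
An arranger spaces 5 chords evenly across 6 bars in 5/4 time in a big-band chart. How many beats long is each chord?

6 beats

6 bars × 5 beats/bar = 30 beats total.
30 beats ÷ 5 chords = 6 beats per chord.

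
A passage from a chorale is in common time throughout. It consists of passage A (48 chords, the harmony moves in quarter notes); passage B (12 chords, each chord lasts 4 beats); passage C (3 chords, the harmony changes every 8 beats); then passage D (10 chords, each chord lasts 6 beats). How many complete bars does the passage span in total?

45 bars

A: 48 × 1 = 48 beats = 12 bars.
B: 12 × 4 = 48 beats = 12 bars.
C: 3 × 8 = 24 beats = 6 bars.
D: 10 × 6 = 60 beats = 15 bars.
Total: 12 + 12 + 6 + 15 = 45 bars.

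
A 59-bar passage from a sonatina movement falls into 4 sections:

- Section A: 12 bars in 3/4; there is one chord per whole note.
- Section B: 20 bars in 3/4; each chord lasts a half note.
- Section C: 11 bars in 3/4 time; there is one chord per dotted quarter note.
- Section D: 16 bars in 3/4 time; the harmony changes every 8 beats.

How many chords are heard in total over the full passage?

67 chords

A: 12·3 = 36 beats, 36/4 = 9 chords.
B: 20·3 = 60 beats, 60/2 = 30 chords.
C: 11·3 = 33 beats, 33/1.5 = 22 chords.
D: 16·3 = 48 beats, 48/8 = 6 chords.
Total: 9 + 30 + 22 + 6 = 67.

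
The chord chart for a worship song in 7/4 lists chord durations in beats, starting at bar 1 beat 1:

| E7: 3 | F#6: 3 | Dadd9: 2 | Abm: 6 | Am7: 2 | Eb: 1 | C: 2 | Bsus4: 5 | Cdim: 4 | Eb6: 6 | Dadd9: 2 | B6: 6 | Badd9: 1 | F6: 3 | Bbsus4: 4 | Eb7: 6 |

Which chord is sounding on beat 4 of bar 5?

Beat 4 of bar 5 is beat (5−1)×7 + 4 = 32 overall.
Running totals: E7 ends at 3, F#6 ends at 6, Dadd9 ends at 8, Abm ends at 14, Am7 ends at 16, Eb ends at 17, C ends at 19, Bsus4 ends at 24, Cdim ends at 28, Eb6 ends at 34.
Beat 32 falls within Eb6.

Eb6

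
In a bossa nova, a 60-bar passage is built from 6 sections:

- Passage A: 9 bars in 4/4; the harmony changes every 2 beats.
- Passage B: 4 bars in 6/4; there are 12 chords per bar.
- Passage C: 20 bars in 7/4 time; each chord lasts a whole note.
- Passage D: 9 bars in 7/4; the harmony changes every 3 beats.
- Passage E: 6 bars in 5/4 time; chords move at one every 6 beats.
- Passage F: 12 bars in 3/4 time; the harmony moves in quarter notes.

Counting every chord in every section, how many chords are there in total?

163 chords

A: 9 bars × 4 beats = 36 beats; 2 beats/chord → 18 chords.
B: 4 bars × 6 beats = 24 beats; 0.5 beats/chord → 48 chords.
C: 20 bars × 7 beats = 140 beats; 4 beats/chord → 35 chords.
D: 9 bars × 7 beats = 63 beats; 3 beats/chord → 21 chords.
E: 6 bars × 5 beats = 30 beats; 6 beats/chord → 5 chords.
F: 12 bars × 3 beats = 36 beats; 1 beat/chord → 36 chords.
Total: 18 + 48 + 35 + 21 + 5 + 36 = 163.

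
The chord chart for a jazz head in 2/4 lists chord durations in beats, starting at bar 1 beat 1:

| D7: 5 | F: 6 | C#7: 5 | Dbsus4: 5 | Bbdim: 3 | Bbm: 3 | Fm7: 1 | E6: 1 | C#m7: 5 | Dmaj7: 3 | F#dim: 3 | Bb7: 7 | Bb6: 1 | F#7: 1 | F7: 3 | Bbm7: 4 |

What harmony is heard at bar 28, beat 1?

Beat 1 of bar 28 is beat (28−1)×2 + 1 = 55 overall.
Running totals: D7 ends at 5, F ends at 11, C#7 ends at 16, Dbsus4 ends at 21, Bbdim ends at 24, Bbm ends at 27, Fm7 ends at 28, E6 ends at 29, C#m7 ends at 34, Dmaj7 ends at 37, F#dim ends at 40, Bb7 ends at 47, Bb6 ends at 48, F#7 ends at 49, F7 ends at 52, Bbm7 ends at 56.
Beat 55 falls within Bbm7.

Bbm7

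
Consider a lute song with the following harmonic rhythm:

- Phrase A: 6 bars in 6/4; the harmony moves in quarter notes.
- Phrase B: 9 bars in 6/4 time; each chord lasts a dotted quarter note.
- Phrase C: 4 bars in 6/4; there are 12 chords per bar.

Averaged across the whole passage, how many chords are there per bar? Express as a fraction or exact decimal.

A: 6 × 6 = 36 beats ÷ 1 = 36 chords.
B: 9 × 6 = 54 beats ÷ 1.5 = 36 chords.
C: 4 × 6 = 24 beats ÷ 0.5 = 48 chords.
Overall: 120 chords over 19 bars → 120/19 = 120/19 chords per bar.

120/19 chords per bar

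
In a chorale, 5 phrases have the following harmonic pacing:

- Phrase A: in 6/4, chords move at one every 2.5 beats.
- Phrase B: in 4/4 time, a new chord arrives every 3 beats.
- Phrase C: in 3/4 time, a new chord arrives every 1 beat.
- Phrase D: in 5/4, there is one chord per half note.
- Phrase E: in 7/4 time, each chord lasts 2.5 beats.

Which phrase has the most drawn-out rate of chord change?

Phrase B

A: 6/2.5 = 2.4 chords/bar.
B: 4/3 = 4/3 chords/bar.
C: 3/1 = 3 chords/bar.
D: 5/2 = 2.5 chords/bar.
E: 7/2.5 = 2.8 chords/bar.
Slowest is B at 4/3 chords/bar.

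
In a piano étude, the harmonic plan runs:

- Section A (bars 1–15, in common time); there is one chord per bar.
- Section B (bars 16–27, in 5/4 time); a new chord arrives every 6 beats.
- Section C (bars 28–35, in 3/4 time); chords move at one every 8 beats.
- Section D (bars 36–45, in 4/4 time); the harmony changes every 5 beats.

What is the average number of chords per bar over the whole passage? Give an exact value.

0.8 chords per bar

A: 15 × 4 = 60 beats ÷ 4 = 15 chords.
B: 12 × 5 = 60 beats ÷ 6 = 10 chords.
C: 8 × 3 = 24 beats ÷ 8 = 3 chords.
D: 10 × 4 = 40 beats ÷ 5 = 8 chords.
Overall: 36 chords over 45 bars → 36/45 = 0.8 chords per bar.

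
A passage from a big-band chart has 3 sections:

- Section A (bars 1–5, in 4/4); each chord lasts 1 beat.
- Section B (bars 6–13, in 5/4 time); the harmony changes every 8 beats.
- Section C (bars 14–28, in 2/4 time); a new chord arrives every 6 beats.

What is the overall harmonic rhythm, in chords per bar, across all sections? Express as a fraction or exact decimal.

A: 5 bars of 4 beats is 20 beats; at 1 beat each that's 20 chords.
B: 8 bars of 5 beats is 40 beats; at 8 beats each that's 5 chords.
C: 15 bars of 2 beats is 30 beats; at 6 beats each that's 5 chords.
Overall: 30 chords over 28 bars → 30/28 = 15/14 chords per bar.

15/14 chords per bar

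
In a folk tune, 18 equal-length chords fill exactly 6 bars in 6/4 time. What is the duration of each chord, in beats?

6 bars × 6 beats/bar = 36 beats total.
36 beats ÷ 18 chords = 2 beats per chord.
(That is a half note.)

2 beats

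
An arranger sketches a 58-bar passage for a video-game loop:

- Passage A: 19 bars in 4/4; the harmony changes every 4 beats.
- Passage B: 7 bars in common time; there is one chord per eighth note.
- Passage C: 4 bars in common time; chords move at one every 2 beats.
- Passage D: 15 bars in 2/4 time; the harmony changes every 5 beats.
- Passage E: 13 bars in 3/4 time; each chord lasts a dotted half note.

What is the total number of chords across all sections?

102 chords

A has 76 beats and chords last 4 each, so 19 chords.
B has 28 beats and chords last 0.5 each, so 56 chords.
C has 16 beats and chords last 2 each, so 8 chords.
D has 30 beats and chords last 5 each, so 6 chords.
E has 39 beats and chords last 3 each, so 13 chords.
Total: 19 + 56 + 8 + 6 + 13 = 102.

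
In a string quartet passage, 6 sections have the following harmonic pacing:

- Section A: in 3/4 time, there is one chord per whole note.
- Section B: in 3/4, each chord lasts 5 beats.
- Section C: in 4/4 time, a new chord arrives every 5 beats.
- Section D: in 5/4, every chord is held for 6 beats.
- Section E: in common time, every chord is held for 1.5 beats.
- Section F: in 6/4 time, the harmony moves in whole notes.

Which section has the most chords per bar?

A: 3/4 = 0.75 chords/bar.
B: 3/5 = 0.6 chords/bar.
C: 4/5 = 0.8 chords/bar.
D: 5/6 = 5/6 chords/bar.
E: 4/1.5 = 8/3 chords/bar.
F: 6/4 = 1.5 chords/bar.
Fastest is E at 8/3 chords/bar.

Section E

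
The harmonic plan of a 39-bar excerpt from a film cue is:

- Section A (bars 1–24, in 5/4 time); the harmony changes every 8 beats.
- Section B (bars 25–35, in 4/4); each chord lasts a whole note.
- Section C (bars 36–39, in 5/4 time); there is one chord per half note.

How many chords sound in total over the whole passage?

A: 24 bars × 5 beats = 120 beats; 8 beats/chord → 15 chords.
B: 11 bars × 4 beats = 44 beats; 4 beats/chord → 11 chords.
C: 4 bars × 5 beats = 20 beats; 2 beats/chord → 10 chords.
Total: 15 + 11 + 10 = 36.

36 chords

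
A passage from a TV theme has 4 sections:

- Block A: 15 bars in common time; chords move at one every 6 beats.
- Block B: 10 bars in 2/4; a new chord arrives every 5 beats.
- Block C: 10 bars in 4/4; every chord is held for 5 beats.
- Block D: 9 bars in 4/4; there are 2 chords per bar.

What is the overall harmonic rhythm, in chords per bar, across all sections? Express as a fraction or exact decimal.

10/11 chords per bar

A: 15 bars of 4 beats is 60 beats; at 6 beats each that's 10 chords.
B: 10 bars of 2 beats is 20 beats; at 5 beats each that's 4 chords.
C: 10 bars of 4 beats is 40 beats; at 5 beats each that's 8 chords.
D: 9 bars of 4 beats is 36 beats; at 2 beats each that's 18 chords.
Overall: 40 chords over 44 bars → 40/44 = 10/11 chords per bar.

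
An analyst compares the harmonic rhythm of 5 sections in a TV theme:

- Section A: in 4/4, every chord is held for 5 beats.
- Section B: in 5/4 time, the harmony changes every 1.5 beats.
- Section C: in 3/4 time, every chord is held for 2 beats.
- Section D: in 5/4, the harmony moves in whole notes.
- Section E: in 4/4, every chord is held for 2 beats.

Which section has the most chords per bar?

A: 4/5 = 0.8 chords/bar.
B: 5/1.5 = 10/3 chords/bar.
C: 3/2 = 1.5 chords/bar.
D: 5/4 = 1.25 chords/bar.
E: 4/2 = 2 chords/bar.
Fastest is B at 10/3 chords/bar.

Section B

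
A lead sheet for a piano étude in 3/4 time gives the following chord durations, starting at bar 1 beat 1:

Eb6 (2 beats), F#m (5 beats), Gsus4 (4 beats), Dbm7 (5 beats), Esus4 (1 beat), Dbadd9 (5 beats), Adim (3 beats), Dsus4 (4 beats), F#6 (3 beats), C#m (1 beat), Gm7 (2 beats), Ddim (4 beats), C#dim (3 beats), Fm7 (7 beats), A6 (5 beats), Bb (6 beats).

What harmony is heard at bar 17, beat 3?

A6

Beat 3 of bar 17 is beat (17−1)×3 + 3 = 51 overall.
Running totals: Eb6 ends at 2, F#m ends at 7, Gsus4 ends at 11, Dbm7 ends at 16, Esus4 ends at 17, Dbadd9 ends at 22, Adim ends at 25, Dsus4 ends at 29, F#6 ends at 32, C#m ends at 33, Gm7 ends at 35, Ddim ends at 39, C#dim ends at 42, Fm7 ends at 49, A6 ends at 54.
Beat 51 falls within A6.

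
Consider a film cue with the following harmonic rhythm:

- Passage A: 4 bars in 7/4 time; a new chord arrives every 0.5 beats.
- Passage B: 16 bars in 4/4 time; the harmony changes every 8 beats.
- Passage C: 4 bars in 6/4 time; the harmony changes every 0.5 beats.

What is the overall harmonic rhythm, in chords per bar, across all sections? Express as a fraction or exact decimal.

14/3 chords per bar

A: 4 bars of 7 beats is 28 beats; at 0.5 beats each that's 56 chords.
B: 16 bars of 4 beats is 64 beats; at 8 beats each that's 8 chords.
C: 4 bars of 6 beats is 24 beats; at 0.5 beats each that's 48 chords.
Overall: 112 chords over 24 bars → 112/24 = 14/3 chords per bar.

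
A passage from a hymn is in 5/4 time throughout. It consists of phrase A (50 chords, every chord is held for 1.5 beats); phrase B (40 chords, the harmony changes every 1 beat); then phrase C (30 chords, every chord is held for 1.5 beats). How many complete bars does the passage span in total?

A: 50 × 1.5 = 75 beats = 15 bars.
B: 40 × 1 = 40 beats = 8 bars.
C: 30 × 1.5 = 45 beats = 9 bars.
Total: 15 + 8 + 9 = 32 bars.

32 bars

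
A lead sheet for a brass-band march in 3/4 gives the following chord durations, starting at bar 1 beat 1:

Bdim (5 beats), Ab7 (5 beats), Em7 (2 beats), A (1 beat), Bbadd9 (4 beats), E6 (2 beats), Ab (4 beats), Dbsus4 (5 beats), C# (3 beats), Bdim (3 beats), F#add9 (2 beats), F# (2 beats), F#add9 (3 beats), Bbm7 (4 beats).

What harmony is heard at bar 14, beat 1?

F#add9

Beat 1 of bar 14 is beat (14−1)×3 + 1 = 40 overall.
Running totals: Bdim ends at 5, Ab7 ends at 10, Em7 ends at 12, A ends at 13, Bbadd9 ends at 17, E6 ends at 19, Ab ends at 23, Dbsus4 ends at 28, C# ends at 31, Bdim ends at 34, F#add9 ends at 36, F# ends at 38, F#add9 ends at 41.
Beat 40 falls within F#add9.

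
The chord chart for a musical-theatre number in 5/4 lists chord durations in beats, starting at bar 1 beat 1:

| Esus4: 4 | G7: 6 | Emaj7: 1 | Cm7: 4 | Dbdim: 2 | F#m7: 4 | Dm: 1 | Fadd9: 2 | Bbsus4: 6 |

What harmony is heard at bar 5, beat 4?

Beat 4 of bar 5 is beat (5−1)×5 + 4 = 24 overall.
Running totals: Esus4 ends at 4, G7 ends at 10, Emaj7 ends at 11, Cm7 ends at 15, Dbdim ends at 17, F#m7 ends at 21, Dm ends at 22, Fadd9 ends at 24.
Beat 24 falls within Fadd9.

Fadd9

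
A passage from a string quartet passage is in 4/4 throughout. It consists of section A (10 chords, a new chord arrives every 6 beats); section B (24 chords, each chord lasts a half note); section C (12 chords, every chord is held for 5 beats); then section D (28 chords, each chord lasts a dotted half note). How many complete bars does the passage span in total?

A: 10 × 6 = 60 beats = 15 bars.
B: 24 × 2 = 48 beats = 12 bars.
C: 12 × 5 = 60 beats = 15 bars.
D: 28 × 3 = 84 beats = 21 bars.
Total: 15 + 12 + 15 + 21 = 63 bars.

63 bars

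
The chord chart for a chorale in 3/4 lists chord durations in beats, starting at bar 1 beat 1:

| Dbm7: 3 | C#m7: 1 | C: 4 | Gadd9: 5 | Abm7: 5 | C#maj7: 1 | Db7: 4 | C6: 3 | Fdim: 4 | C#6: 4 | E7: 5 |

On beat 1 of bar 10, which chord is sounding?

Fdim

Beat 1 of bar 10 is beat (10−1)×3 + 1 = 28 overall.
Running totals: Dbm7 ends at 3, C#m7 ends at 4, C ends at 8, Gadd9 ends at 13, Abm7 ends at 18, C#maj7 ends at 19, Db7 ends at 23, C6 ends at 26, Fdim ends at 30.
Beat 28 falls within Fdim.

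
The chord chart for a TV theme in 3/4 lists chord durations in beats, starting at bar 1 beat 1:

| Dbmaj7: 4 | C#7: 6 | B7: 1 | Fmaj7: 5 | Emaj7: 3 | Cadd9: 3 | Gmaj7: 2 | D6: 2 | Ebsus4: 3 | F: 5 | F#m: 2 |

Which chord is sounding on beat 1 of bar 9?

D6

Beat 1 of bar 9 is beat (9−1)×3 + 1 = 25 overall.
Running totals: Dbmaj7 ends at 4, C#7 ends at 10, B7 ends at 11, Fmaj7 ends at 16, Emaj7 ends at 19, Cadd9 ends at 22, Gmaj7 ends at 24, D6 ends at 26.
Beat 25 falls within D6.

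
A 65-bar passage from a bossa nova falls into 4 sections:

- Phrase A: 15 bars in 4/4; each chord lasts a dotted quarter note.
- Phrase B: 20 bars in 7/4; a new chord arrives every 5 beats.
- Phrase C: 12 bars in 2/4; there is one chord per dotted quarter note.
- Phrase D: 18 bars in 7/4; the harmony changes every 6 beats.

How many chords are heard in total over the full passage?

105 chords

A: 15·4 = 60 beats, 60/1.5 = 40 chords.
B: 20·7 = 140 beats, 140/5 = 28 chords.
C: 12·2 = 24 beats, 24/1.5 = 16 chords.
D: 18·7 = 126 beats, 126/6 = 21 chords.
Total: 40 + 28 + 16 + 21 = 105.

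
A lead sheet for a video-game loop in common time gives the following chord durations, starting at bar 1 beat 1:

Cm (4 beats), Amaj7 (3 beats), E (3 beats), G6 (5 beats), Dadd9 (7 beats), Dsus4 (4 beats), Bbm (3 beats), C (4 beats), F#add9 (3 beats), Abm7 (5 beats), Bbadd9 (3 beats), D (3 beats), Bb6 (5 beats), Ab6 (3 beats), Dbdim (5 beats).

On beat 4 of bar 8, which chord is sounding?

C

Beat 4 of bar 8 is beat (8−1)×4 + 4 = 32 overall.
Running totals: Cm ends at 4, Amaj7 ends at 7, E ends at 10, G6 ends at 15, Dadd9 ends at 22, Dsus4 ends at 26, Bbm ends at 29, C ends at 33.
Beat 32 falls within C.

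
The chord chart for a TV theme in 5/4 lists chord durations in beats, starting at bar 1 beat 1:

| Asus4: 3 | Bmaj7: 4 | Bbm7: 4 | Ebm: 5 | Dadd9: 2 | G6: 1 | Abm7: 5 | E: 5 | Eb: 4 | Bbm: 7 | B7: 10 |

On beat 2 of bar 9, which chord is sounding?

Beat 2 of bar 9 is beat (9−1)×5 + 2 = 42 overall.
Running totals: Asus4 ends at 3, Bmaj7 ends at 7, Bbm7 ends at 11, Ebm ends at 16, Dadd9 ends at 18, G6 ends at 19, Abm7 ends at 24, E ends at 29, Eb ends at 33, Bbm ends at 40, B7 ends at 50.
Beat 42 falls within B7.

B7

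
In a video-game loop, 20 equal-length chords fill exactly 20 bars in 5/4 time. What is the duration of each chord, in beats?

20 bars × 5 beats/bar = 100 beats total.
100 beats ÷ 20 chords = 5 beats per chord.

5 beats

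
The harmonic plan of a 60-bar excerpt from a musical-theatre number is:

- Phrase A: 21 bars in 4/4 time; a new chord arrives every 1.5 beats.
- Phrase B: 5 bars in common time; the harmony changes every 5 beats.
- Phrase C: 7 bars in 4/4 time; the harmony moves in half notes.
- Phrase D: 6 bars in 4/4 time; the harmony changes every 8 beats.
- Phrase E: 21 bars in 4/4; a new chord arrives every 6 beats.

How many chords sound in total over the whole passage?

91 chords

A: 21·4 = 84 beats, 84/1.5 = 56 chords.
B: 5·4 = 20 beats, 20/5 = 4 chords.
C: 7·4 = 28 beats, 28/2 = 14 chords.
D: 6·4 = 24 beats, 24/8 = 3 chords.
E: 21·4 = 84 beats, 84/6 = 14 chords.
Total: 56 + 4 + 14 + 3 + 14 = 91.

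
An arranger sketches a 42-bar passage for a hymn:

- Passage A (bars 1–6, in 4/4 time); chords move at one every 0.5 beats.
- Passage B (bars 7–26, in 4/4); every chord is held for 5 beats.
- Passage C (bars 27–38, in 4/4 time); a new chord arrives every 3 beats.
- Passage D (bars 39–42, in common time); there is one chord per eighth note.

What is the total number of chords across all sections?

A has 24 beats and chords last 0.5 each, so 48 chords.
B has 80 beats and chords last 5 each, so 16 chords.
C has 48 beats and chords last 3 each, so 16 chords.
D has 16 beats and chords last 0.5 each, so 32 chords.
Total: 48 + 16 + 16 + 32 = 112.

112 chords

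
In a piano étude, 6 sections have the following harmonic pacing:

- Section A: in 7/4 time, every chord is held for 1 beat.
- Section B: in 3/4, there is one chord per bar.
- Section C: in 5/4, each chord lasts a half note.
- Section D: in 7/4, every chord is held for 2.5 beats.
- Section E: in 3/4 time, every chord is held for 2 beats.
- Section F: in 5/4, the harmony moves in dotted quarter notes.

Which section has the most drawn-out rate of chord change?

A: each chord is 1 beat in 7/4, so 7 per bar.
B: each chord is 3 beats in 3/4, so 1 per bar.
C: each chord is 2 beats in 5/4, so 2.5 per bar.
D: each chord is 2.5 beats in 7/4, so 2.8 per bar.
E: each chord is 2 beats in 3/4, so 1.5 per bar.
F: each chord is 1.5 beats in 5/4, so 10/3 per bar.
Slowest is B at 1 chords/bar.

Section B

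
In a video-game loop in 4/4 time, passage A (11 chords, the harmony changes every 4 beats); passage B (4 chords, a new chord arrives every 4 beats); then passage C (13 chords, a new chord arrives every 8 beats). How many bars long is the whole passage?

A: 11 × 4 = 44 beats = 11 bars.
B: 4 × 4 = 16 beats = 4 bars.
C: 13 × 8 = 104 beats = 26 bars.
Total: 11 + 4 + 26 = 41 bars.

41 bars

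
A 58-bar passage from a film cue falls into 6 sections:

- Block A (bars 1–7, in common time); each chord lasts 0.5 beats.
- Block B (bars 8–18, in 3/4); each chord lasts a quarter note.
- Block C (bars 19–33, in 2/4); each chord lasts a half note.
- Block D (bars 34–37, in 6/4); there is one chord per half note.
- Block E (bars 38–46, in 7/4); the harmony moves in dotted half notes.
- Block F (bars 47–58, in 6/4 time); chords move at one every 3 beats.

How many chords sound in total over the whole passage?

A: 7 bars × 4 beats = 28 beats; 0.5 beats/chord → 56 chords.
B: 11 bars × 3 beats = 33 beats; 1 beat/chord → 33 chords.
C: 15 bars × 2 beats = 30 beats; 2 beats/chord → 15 chords.
D: 4 bars × 6 beats = 24 beats; 2 beats/chord → 12 chords.
E: 9 bars × 7 beats = 63 beats; 3 beats/chord → 21 chords.
F: 12 bars × 6 beats = 72 beats; 3 beats/chord → 24 chords.
Total: 56 + 33 + 15 + 12 + 21 + 24 = 161.

161 chords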